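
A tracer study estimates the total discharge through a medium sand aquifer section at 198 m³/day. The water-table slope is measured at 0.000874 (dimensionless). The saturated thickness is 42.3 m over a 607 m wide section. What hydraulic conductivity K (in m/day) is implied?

Cross-sectional area A = 607 × 42.3 = 25676 m².
Hydraulic gradient i = 0.000874.
From Q = K·A·i, K = Q / (A·i) = 198 / (25676 × 0.0008740) = 8.823 m/day.

8.82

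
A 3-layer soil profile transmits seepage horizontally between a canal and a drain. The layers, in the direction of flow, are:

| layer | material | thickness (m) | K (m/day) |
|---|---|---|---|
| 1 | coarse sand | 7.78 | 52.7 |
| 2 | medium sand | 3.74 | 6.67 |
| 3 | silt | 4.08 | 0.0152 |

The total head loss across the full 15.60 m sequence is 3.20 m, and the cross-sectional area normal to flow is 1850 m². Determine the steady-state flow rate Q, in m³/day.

Flow is perpendicular to layering, so the layers act in series and the equivalent K is the thickness-weighted harmonic mean.
Total thickness L = 7.78 + 3.74 + 4.08 = 15.60 m.
Σ(b_i/K_i) = 7.78/52.7 + 3.74/6.67 + 4.08/0.0152 = 269.1 d.
K_eq = L / Σ(b_i/K_i) = 15.60 / 269.1 = 0.05796 m/day.
Q = K_eq · A · (Δh/L) = 0.05796 × 1850 × (3.20/15.60) = 22.00 m³/day.

22.0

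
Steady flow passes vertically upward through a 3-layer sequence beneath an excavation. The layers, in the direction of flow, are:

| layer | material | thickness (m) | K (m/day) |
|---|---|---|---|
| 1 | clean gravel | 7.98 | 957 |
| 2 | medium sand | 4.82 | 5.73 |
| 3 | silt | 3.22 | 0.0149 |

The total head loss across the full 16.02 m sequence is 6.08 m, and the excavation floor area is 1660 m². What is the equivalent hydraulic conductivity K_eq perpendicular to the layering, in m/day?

Flow is perpendicular to layering, so the layers act in series and the equivalent K is the thickness-weighted harmonic mean.
Total thickness L = 7.98 + 4.82 + 3.22 = 16.02 m.
Σ(b_i/K_i) = 7.98/957 + 4.82/5.73 + 3.22/0.0149 = 217.0 d.
K_eq = L / Σ(b_i/K_i) = 16.02 / 217.0 = 0.07384 m/day.

0.0738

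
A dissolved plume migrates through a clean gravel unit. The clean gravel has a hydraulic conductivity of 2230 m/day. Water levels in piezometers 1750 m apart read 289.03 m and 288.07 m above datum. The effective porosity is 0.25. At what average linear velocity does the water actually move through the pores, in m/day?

4.89

Hydraulic gradient i = (289.03 − 288.07) / 1750 = 0.96 / 1750 = 0.0005486.
Darcy flux q = K · i = 2230 × 0.0005486 = 1.223 m/day.
Seepage velocity v = q / n_e = 1.223 / 0.25 = 4.893 m/day.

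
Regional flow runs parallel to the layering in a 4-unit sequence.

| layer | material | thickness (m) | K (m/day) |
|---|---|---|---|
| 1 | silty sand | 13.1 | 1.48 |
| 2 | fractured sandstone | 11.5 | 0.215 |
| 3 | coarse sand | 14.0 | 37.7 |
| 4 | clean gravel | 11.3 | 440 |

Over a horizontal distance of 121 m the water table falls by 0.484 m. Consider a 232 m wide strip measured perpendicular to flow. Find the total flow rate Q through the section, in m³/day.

Flow is parallel to layering, so each bed carries its own Darcy discharge and the transmissivities add.
Σ(K_i·b_i) = 1.48×13.1 + 0.215×11.5 + 37.7×14.0 + 440×11.3 = 5522 m²/day.
Hydraulic gradient i = Δh / L = 0.484 / 121 = 0.004000.
Q = Σ(K_i·b_i) · W · i = 5522 × 232 × 0.004000 = 5124 m³/day.

5120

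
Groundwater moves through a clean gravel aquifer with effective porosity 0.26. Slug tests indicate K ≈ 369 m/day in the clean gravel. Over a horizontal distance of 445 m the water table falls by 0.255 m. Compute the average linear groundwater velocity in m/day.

0.813

Hydraulic gradient i = Δh / L = 0.255 / 445 = 0.0005730.
Darcy flux q = K · i = 369.0 × 0.0005730 = 0.2114 m/day.
Seepage velocity v = q / n_e = 0.2114 / 0.26 = 0.8133 m/day.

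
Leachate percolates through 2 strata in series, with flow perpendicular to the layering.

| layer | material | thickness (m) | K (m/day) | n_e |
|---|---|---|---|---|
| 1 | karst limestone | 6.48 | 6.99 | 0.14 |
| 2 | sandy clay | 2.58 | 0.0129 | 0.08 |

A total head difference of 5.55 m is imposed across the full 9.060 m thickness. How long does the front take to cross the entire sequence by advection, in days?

40.3

With flow normal to the layers, continuity requires the same specific discharge q through every layer.
Σ(b_i/K_i) = 6.48/6.99 + 2.58/0.0129 = 200.9 d.
q = Δh / Σ(b_i/K_i) = 5.55 / 200.9 = 0.02762 m/day.
In each layer the seepage velocity is v_i = q/n_i, so the layer transit time is t_i = b_i·n_i / q:
  layer 1 (karst limestone): t_1 = 6.48 × 0.14 / 0.02762 = 32.84 d
  layer 2 (sandy clay): t_2 = 2.58 × 0.08 / 0.02762 = 7.472 d
Total t = Σ t_i = 40.32 days.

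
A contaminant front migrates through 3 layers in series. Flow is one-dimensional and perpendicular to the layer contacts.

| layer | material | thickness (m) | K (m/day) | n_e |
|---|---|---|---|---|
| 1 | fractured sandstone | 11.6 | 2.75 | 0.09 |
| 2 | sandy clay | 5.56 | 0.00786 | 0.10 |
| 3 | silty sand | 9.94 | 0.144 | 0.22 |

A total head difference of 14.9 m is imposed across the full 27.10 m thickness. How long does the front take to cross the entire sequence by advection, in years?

With flow normal to the layers, continuity requires the same specific discharge q through every layer.
Σ(b_i/K_i) = 11.6/2.75 + 5.56/0.00786 + 9.94/0.144 = 780.6 d.
q = Δh / Σ(b_i/K_i) = 14.9 / 780.6 = 0.01909 m/day.
In each layer the seepage velocity is v_i = q/n_i, so the layer transit time is t_i = b_i·n_i / q:
  layer 1 (fractured sandstone): t_1 = 11.6 × 0.09 / 0.01909 = 54.70 d
  layer 2 (sandy clay): t_2 = 5.56 × 0.10 / 0.01909 = 29.13 d
  layer 3 (silty sand): t_3 = 9.94 × 0.22 / 0.01909 = 114.6 d
Total t = Σ t_i = 198.4 days = 0.5432 years.

0.543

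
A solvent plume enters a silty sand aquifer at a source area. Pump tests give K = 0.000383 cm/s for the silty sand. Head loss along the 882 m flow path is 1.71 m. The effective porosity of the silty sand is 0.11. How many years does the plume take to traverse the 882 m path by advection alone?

Convert K: 0.000383 cm/s × 864 = 0.3309 m/day.
Hydraulic gradient i = Δh / L = 1.71 / 882 = 0.001939.
Darcy flux q = K · i = 0.3309 × 0.001939 = 0.0006416 m/day.
Seepage velocity v = q / n_e = 0.0006416 / 0.11 = 0.005832 m/day.
Travel time t = L / v = 882 / 0.005832 = 1.512e+05 days = 414.0 years.

414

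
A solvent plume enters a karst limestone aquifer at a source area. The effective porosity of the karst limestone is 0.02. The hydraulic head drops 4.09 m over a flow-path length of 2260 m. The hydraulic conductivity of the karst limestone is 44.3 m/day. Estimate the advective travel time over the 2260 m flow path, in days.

Hydraulic gradient i = Δh / L = 4.09 / 2260 = 0.001810.
Darcy flux q = K · i = 44.30 × 0.001810 = 0.08017 m/day.
Seepage velocity v = q / n_e = 0.08017 / 0.02 = 4.009 m/day.
Travel time t = L / v = 2260 / 4.009 = 563.8 days.

564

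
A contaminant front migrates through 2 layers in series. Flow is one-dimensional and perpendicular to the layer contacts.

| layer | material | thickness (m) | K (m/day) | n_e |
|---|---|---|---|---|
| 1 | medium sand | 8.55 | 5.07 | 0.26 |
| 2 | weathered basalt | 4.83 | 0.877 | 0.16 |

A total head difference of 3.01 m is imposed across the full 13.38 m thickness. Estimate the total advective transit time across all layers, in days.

With flow normal to the layers, continuity requires the same specific discharge q through every layer.
Σ(b_i/K_i) = 8.55/5.07 + 4.83/0.877 = 7.194 d.
q = Δh / Σ(b_i/K_i) = 3.01 / 7.194 = 0.4184 m/day.
In each layer the seepage velocity is v_i = q/n_i, so the layer transit time is t_i = b_i·n_i / q:
  layer 1 (medium sand): t_1 = 8.55 × 0.26 / 0.4184 = 5.313 d
  layer 2 (weathered basalt): t_2 = 4.83 × 0.16 / 0.4184 = 1.847 d
Total t = Σ t_i = 7.160 days.

7.16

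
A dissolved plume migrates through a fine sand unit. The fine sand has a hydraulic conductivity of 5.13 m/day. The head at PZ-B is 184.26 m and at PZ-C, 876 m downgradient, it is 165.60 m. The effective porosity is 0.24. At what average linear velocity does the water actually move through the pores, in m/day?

0.455

Hydraulic gradient i = (184.26 − 165.60) / 876 = 18.66 / 876 = 0.02130.
Darcy flux q = K · i = 5.130 × 0.02130 = 0.1093 m/day.
Seepage velocity v = q / n_e = 0.1093 / 0.24 = 0.4553 m/day.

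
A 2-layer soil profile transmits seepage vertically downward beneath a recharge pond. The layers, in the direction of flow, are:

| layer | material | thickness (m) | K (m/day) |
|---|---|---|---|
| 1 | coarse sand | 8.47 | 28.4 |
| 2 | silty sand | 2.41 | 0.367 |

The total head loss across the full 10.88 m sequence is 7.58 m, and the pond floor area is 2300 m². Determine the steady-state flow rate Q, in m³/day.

2540

Flow is perpendicular to layering, so the layers act in series and the equivalent K is the thickness-weighted harmonic mean.
Total thickness L = 8.47 + 2.41 = 10.88 m.
Σ(b_i/K_i) = 8.47/28.4 + 2.41/0.367 = 6.865 d.
K_eq = L / Σ(b_i/K_i) = 10.88 / 6.865 = 1.585 m/day.
Q = K_eq · A · (Δh/L) = 1.585 × 2300 × (7.58/10.88) = 2540 m³/day.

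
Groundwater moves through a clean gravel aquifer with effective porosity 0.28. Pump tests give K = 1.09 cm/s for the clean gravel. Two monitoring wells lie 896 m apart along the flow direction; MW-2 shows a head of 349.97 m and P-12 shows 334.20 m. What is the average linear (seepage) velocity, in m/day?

59.2

Convert K: 1.09 cm/s × 864 = 941.8 m/day.
Hydraulic gradient i = (349.97 − 334.20) / 896 = 15.77 / 896 = 0.01760.
Darcy flux q = K · i = 941.8 × 0.01760 = 16.58 m/day.
Seepage velocity v = q / n_e = 16.58 / 0.28 = 59.20 m/day.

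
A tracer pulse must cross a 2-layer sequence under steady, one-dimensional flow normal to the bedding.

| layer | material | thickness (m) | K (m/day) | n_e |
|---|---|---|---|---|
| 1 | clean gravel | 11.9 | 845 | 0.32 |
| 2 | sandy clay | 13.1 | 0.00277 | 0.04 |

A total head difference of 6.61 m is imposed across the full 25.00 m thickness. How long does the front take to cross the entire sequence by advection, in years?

8.49

With flow normal to the layers, continuity requires the same specific discharge q through every layer.
Σ(b_i/K_i) = 11.9/845 + 13.1/0.00277 = 4729 d.
q = Δh / Σ(b_i/K_i) = 6.61 / 4729 = 0.001398 m/day.
In each layer the seepage velocity is v_i = q/n_i, so the layer transit time is t_i = b_i·n_i / q:
  layer 1 (clean gravel): t_1 = 11.9 × 0.32 / 0.001398 = 2725 d
  layer 2 (sandy clay): t_2 = 13.1 × 0.04 / 0.001398 = 374.9 d
Total t = Σ t_i = 3099 days = 8.486 years.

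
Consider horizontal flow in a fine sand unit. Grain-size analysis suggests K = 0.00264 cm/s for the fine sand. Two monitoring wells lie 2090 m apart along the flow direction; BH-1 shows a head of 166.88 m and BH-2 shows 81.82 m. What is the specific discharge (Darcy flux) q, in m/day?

Convert K: 0.00264 cm/s × 864 = 2.281 m/day.
Hydraulic gradient i = (166.88 − 81.82) / 2090 = 85.06 / 2090 = 0.04070.
Specific discharge q = K · i = 2.281 × 0.04070 = 0.09283 m/day.

0.0928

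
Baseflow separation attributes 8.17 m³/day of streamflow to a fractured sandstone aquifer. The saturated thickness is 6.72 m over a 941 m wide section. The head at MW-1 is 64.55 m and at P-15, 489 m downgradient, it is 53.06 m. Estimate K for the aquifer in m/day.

Cross-sectional area A = 941 × 6.72 = 6324 m².
Hydraulic gradient i = (64.55 − 53.06) / 489 = 11.49 / 489 = 0.02350.
From Q = K·A·i, K = Q / (A·i) = 8.17 / (6324 × 0.02350) = 0.05499 m/day.

0.0550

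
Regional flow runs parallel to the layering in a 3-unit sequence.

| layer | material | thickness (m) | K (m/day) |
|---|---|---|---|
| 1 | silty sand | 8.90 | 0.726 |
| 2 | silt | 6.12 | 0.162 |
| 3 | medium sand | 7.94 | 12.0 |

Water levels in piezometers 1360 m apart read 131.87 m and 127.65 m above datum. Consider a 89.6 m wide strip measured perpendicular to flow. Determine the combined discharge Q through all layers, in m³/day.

28.6

Flow is parallel to layering, so each bed carries its own Darcy discharge and the transmissivities add.
Σ(K_i·b_i) = 0.726×8.90 + 0.162×6.12 + 12.0×7.94 = 102.7 m²/day.
Hydraulic gradient i = (131.87 − 127.65) / 1360 = 4.22 / 1360 = 0.003103.
Q = Σ(K_i·b_i) · W · i = 102.7 × 89.6 × 0.003103 = 28.56 m³/day.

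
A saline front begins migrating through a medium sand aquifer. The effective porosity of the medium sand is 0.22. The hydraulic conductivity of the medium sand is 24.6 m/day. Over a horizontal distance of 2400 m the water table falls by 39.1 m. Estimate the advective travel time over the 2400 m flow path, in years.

Hydraulic gradient i = Δh / L = 39.1 / 2400 = 0.01629.
Darcy flux q = K · i = 24.60 × 0.01629 = 0.4008 m/day.
Seepage velocity v = q / n_e = 0.4008 / 0.22 = 1.822 m/day.
Travel time t = L / v = 2400 / 1.822 = 1317 days = 3.607 years.

3.61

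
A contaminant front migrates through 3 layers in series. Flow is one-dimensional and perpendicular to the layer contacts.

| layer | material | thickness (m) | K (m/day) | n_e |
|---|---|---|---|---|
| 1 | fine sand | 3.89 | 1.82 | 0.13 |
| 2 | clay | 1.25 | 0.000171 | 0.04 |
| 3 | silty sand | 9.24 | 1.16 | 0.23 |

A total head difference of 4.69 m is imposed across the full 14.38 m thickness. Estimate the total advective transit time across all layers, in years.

With flow normal to the layers, continuity requires the same specific discharge q through every layer.
Σ(b_i/K_i) = 3.89/1.82 + 1.25/0.000171 + 9.24/1.16 = 7320 d.
q = Δh / Σ(b_i/K_i) = 4.69 / 7320 = 0.0006407 m/day.
In each layer the seepage velocity is v_i = q/n_i, so the layer transit time is t_i = b_i·n_i / q:
  layer 1 (fine sand): t_1 = 3.89 × 0.13 / 0.0006407 = 789.3 d
  layer 2 (clay): t_2 = 1.25 × 0.04 / 0.0006407 = 78.04 d
  layer 3 (silty sand): t_3 = 9.24 × 0.23 / 0.0006407 = 3317 d
Total t = Σ t_i = 4184 days = 11.46 years.

11.5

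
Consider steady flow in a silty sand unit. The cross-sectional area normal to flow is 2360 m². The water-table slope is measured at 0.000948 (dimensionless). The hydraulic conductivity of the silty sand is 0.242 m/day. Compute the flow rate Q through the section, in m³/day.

Hydraulic gradient i = 0.000948.
Darcy's law: Q = K · A · i = 0.2420 × 2360 × 0.0009480 = 0.5414 m³/day.

0.541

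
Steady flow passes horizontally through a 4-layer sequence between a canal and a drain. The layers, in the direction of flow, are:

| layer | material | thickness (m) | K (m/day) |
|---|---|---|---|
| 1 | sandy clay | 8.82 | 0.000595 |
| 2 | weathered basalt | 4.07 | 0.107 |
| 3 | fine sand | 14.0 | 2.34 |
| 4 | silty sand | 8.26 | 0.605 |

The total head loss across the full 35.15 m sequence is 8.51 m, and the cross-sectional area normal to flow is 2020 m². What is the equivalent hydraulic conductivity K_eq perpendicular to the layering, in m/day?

0.00236

Flow is perpendicular to layering, so the layers act in series and the equivalent K is the thickness-weighted harmonic mean.
Total thickness L = 8.82 + 4.07 + 14.0 + 8.26 = 35.15 m.
Σ(b_i/K_i) = 8.82/0.000595 + 4.07/0.107 + 14.0/2.34 + 8.26/0.605 = 14881 d.
K_eq = L / Σ(b_i/K_i) = 35.15 / 14881 = 0.002362 m/day.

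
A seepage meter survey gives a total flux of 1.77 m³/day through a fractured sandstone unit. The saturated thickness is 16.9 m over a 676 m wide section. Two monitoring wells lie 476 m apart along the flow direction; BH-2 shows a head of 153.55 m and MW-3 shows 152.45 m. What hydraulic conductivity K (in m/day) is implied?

Cross-sectional area A = 676 × 16.9 = 11424 m².
Hydraulic gradient i = (153.55 − 152.45) / 476 = 1.1 / 476 = 0.002311.
From Q = K·A·i, K = Q / (A·i) = 1.77 / (11424 × 0.002311) = 0.06704 m/day.

0.0670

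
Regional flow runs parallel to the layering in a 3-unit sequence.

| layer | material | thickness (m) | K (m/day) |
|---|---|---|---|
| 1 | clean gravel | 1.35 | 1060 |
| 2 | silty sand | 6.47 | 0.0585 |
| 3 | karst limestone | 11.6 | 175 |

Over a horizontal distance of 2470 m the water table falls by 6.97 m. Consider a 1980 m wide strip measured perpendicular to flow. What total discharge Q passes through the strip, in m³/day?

19300

Flow is parallel to layering, so each bed carries its own Darcy discharge and the transmissivities add.
Σ(K_i·b_i) = 1060×1.35 + 0.0585×6.47 + 175×11.6 = 3461 m²/day.
Hydraulic gradient i = Δh / L = 6.97 / 2470 = 0.002822.
Q = Σ(K_i·b_i) · W · i = 3461 × 1980 × 0.002822 = 19340 m³/day.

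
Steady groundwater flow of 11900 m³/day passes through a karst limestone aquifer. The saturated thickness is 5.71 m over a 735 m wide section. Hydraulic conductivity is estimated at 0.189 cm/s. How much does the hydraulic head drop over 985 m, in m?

17.1

Convert K: 0.189 cm/s × 864 = 163.3 m/day.
Cross-sectional area A = 735 × 5.71 = 4197 m².
From Q = K·A·i, i = Q / (K·A) = 11900 / (163.3 × 4197) = 0.01736.
Head loss Δh = i · L = 0.01736 × 985 = 17.10 m.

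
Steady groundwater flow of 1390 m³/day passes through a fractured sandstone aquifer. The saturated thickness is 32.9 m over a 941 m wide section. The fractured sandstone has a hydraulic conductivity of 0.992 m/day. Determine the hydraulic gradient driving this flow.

Cross-sectional area A = 941 × 32.9 = 30959 m².
From Q = K·A·i, i = Q / (K·A) = 1390 / (0.9920 × 30959) = 0.04526.

0.0453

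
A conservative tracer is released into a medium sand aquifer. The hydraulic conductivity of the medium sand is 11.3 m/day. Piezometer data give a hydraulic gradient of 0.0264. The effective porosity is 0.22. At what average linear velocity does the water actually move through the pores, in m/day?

1.36

Hydraulic gradient i = 0.0264.
Darcy flux q = K · i = 11.30 × 0.02640 = 0.2983 m/day.
Seepage velocity v = q / n_e = 0.2983 / 0.22 = 1.356 m/day.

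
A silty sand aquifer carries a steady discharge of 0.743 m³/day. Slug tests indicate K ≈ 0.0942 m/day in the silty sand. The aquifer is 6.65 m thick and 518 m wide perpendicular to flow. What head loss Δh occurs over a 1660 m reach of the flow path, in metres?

Cross-sectional area A = 518 × 6.65 = 3445 m².
From Q = K·A·i, i = Q / (K·A) = 0.743 / (0.09420 × 3445) = 0.002290.
Head loss Δh = i · L = 0.002290 × 1660 = 3.801 m.

3.80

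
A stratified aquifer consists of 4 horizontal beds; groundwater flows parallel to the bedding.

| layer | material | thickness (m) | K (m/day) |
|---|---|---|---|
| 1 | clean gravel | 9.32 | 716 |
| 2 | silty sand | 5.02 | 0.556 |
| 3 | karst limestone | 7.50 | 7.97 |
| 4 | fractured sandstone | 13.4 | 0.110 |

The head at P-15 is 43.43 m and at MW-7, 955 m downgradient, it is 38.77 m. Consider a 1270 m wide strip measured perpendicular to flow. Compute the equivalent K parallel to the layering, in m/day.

191

Flow is parallel to layering, so each bed carries its own Darcy discharge and the transmissivities add.
Σ(K_i·b_i) = 716×9.32 + 0.556×5.02 + 7.97×7.50 + 0.110×13.4 = 6737 m²/day.
Total thickness b = 35.24 m, so K_eq = Σ(K_i·b_i)/b = 191.2 m/day.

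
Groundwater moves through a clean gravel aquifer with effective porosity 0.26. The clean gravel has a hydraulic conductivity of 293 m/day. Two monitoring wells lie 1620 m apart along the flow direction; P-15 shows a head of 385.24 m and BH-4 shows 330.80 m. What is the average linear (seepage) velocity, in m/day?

Hydraulic gradient i = (385.24 − 330.80) / 1620 = 54.44 / 1620 = 0.03360.
Darcy flux q = K · i = 293.0 × 0.03360 = 9.846 m/day.
Seepage velocity v = q / n_e = 9.846 / 0.26 = 37.87 m/day.

37.9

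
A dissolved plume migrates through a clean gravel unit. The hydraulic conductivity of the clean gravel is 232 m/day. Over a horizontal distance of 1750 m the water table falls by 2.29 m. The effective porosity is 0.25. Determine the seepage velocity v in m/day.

1.21

Hydraulic gradient i = Δh / L = 2.29 / 1750 = 0.001309.
Darcy flux q = K · i = 232.0 × 0.001309 = 0.3036 m/day.
Seepage velocity v = q / n_e = 0.3036 / 0.25 = 1.214 m/day.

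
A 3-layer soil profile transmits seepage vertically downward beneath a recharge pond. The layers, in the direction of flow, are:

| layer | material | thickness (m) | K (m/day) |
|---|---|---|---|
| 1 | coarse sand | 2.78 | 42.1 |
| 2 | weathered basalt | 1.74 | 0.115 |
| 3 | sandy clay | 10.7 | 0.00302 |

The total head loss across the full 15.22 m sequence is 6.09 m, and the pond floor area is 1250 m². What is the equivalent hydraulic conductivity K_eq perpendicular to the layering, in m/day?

0.00428

Flow is perpendicular to layering, so the layers act in series and the equivalent K is the thickness-weighted harmonic mean.
Total thickness L = 2.78 + 1.74 + 10.7 = 15.22 m.
Σ(b_i/K_i) = 2.78/42.1 + 1.74/0.115 + 10.7/0.00302 = 3558 d.
K_eq = L / Σ(b_i/K_i) = 15.22 / 3558 = 0.004277 m/day.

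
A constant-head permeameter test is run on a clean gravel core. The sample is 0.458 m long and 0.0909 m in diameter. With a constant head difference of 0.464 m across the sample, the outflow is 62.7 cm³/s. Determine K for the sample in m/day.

Cross-sectional area A = π·(d/2)² = π × (0.0909/2)² = 0.006490 m².
Convert discharge: 62.7 cm³/s = 6.270e-05 m³/s.
Darcy's law rearranged: K = Q·L / (A·Δh) = 6.270e-05 × 0.458 / (0.006490 × 0.464) = 0.009537 m/s = 824.0 m/day.

824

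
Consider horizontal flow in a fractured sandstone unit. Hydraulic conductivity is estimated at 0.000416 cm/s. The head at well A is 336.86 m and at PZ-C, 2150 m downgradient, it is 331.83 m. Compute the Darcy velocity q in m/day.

0.000841

Convert K: 0.000416 cm/s × 864 = 0.3594 m/day.
Hydraulic gradient i = (336.86 − 331.83) / 2150 = 5.03 / 2150 = 0.002340.
Specific discharge q = K · i = 0.3594 × 0.002340 = 0.0008409 m/day.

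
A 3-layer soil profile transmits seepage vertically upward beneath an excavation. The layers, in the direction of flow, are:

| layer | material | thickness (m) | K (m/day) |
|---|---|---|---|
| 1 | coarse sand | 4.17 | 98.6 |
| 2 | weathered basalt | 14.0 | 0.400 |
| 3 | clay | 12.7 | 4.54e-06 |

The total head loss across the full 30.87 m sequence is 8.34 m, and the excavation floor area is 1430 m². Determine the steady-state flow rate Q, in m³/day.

0.00426

Flow is perpendicular to layering, so the layers act in series and the equivalent K is the thickness-weighted harmonic mean.
Total thickness L = 4.17 + 14.0 + 12.7 = 30.87 m.
Σ(b_i/K_i) = 4.17/98.6 + 14.0/0.400 + 12.7/4.54e-06 = 2.797e+06 d.
K_eq = L / Σ(b_i/K_i) = 30.87 / 2.797e+06 = 1.104e-05 m/day.
Q = K_eq · A · (Δh/L) = 1.104e-05 × 1430 × (8.34/30.87) = 0.004263 m³/day.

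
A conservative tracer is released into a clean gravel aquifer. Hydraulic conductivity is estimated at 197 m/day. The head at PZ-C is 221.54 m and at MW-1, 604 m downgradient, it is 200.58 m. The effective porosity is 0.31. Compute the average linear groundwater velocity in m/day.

Hydraulic gradient i = (221.54 − 200.58) / 604 = 20.96 / 604 = 0.03470.
Darcy flux q = K · i = 197.0 × 0.03470 = 6.836 m/day.
Seepage velocity v = q / n_e = 6.836 / 0.31 = 22.05 m/day.

22.1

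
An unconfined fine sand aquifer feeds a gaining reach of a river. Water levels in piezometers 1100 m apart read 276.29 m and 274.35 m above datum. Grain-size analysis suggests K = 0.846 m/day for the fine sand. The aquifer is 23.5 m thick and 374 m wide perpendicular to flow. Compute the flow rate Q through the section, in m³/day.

Cross-sectional area A = 374 × 23.5 = 8789 m².
Hydraulic gradient i = (276.29 − 274.35) / 1100 = 1.94 / 1100 = 0.001764.
Darcy's law: Q = K · A · i = 0.8460 × 8789 × 0.001764 = 13.11 m³/day.

13.1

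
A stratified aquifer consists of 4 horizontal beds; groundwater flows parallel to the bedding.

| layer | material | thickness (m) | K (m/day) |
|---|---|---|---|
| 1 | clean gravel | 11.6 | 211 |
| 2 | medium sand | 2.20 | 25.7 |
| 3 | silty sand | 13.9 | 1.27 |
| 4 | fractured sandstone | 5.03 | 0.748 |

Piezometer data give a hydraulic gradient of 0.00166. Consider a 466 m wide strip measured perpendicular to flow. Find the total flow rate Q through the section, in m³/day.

Flow is parallel to layering, so each bed carries its own Darcy discharge and the transmissivities add.
Σ(K_i·b_i) = 211×11.6 + 25.7×2.20 + 1.27×13.9 + 0.748×5.03 = 2526 m²/day.
Hydraulic gradient i = 0.00166.
Q = Σ(K_i·b_i) · W · i = 2526 × 466 × 0.001660 = 1954 m³/day.

1950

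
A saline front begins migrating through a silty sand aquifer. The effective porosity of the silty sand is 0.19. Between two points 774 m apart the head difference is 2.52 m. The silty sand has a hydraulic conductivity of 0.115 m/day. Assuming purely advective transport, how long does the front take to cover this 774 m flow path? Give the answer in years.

1080

Hydraulic gradient i = Δh / L = 2.52 / 774 = 0.003256.
Darcy flux q = K · i = 0.1150 × 0.003256 = 0.0003744 m/day.
Seepage velocity v = q / n_e = 0.0003744 / 0.19 = 0.001971 m/day.
Travel time t = L / v = 774 / 0.001971 = 3.928e+05 days = 1075 years.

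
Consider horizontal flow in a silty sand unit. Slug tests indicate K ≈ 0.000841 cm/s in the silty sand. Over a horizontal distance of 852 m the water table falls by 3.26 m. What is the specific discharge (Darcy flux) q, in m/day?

0.00278

Convert K: 0.000841 cm/s × 864 = 0.7266 m/day.
Hydraulic gradient i = Δh / L = 3.26 / 852 = 0.003826.
Specific discharge q = K · i = 0.7266 × 0.003826 = 0.002780 m/day.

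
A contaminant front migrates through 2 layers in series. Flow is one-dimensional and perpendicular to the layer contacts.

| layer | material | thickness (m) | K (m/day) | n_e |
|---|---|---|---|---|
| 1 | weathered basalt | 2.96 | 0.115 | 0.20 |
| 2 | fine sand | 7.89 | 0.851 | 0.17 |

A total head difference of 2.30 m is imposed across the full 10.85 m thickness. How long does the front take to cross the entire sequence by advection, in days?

With flow normal to the layers, continuity requires the same specific discharge q through every layer.
Σ(b_i/K_i) = 2.96/0.115 + 7.89/0.851 = 35.01 d.
q = Δh / Σ(b_i/K_i) = 2.30 / 35.01 = 0.06569 m/day.
In each layer the seepage velocity is v_i = q/n_i, so the layer transit time is t_i = b_i·n_i / q:
  layer 1 (weathered basalt): t_1 = 2.96 × 0.20 / 0.06569 = 9.011 d
  layer 2 (fine sand): t_2 = 7.89 × 0.17 / 0.06569 = 20.42 d
Total t = Σ t_i = 29.43 days.

29.4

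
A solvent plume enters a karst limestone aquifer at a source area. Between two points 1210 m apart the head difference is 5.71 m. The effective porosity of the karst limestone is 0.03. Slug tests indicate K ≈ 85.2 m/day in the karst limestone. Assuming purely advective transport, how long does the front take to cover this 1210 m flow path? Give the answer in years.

Hydraulic gradient i = Δh / L = 5.71 / 1210 = 0.004719.
Darcy flux q = K · i = 85.20 × 0.004719 = 0.4021 m/day.
Seepage velocity v = q / n_e = 0.4021 / 0.03 = 13.40 m/day.
Travel time t = L / v = 1210 / 13.40 = 90.29 days = 0.2472 years.

0.247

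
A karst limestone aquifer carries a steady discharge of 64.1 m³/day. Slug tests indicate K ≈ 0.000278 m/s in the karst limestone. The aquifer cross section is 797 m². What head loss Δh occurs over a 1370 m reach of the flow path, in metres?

Convert K: 0.000278 m/s × 86400 = 24.02 m/day.
From Q = K·A·i, i = Q / (K·A) = 64.1 / (24.02 × 797.0) = 0.003348.
Head loss Δh = i · L = 0.003348 × 1370 = 4.587 m.

4.59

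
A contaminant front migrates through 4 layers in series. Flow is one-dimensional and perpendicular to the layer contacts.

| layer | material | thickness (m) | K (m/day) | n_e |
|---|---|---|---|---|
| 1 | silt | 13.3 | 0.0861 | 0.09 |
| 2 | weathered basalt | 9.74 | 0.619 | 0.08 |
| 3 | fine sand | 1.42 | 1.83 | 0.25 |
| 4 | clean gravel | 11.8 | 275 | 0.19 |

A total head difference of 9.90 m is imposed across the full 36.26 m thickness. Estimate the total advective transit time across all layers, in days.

With flow normal to the layers, continuity requires the same specific discharge q through every layer.
Σ(b_i/K_i) = 13.3/0.0861 + 9.74/0.619 + 1.42/1.83 + 11.8/275 = 171.0 d.
q = Δh / Σ(b_i/K_i) = 9.90 / 171.0 = 0.05789 m/day.
In each layer the seepage velocity is v_i = q/n_i, so the layer transit time is t_i = b_i·n_i / q:
  layer 1 (silt): t_1 = 13.3 × 0.09 / 0.05789 = 20.68 d
  layer 2 (weathered basalt): t_2 = 9.74 × 0.08 / 0.05789 = 13.46 d
  layer 3 (fine sand): t_3 = 1.42 × 0.25 / 0.05789 = 6.133 d
  layer 4 (clean gravel): t_4 = 11.8 × 0.19 / 0.05789 = 38.73 d
Total t = Σ t_i = 79.00 days.

79.0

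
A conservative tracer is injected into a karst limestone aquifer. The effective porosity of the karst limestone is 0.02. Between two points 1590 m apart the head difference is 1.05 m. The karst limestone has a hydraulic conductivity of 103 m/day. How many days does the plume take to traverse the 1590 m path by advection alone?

Hydraulic gradient i = Δh / L = 1.05 / 1590 = 0.0006604.
Darcy flux q = K · i = 103.0 × 0.0006604 = 0.06802 m/day.
Seepage velocity v = q / n_e = 0.06802 / 0.02 = 3.401 m/day.
Travel time t = L / v = 1590 / 3.401 = 467.5 days.

468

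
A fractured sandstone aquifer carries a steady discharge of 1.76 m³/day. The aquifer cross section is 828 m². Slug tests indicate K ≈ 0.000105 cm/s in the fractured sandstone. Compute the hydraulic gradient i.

Convert K: 0.000105 cm/s × 864 = 0.09072 m/day.
From Q = K·A·i, i = Q / (K·A) = 1.76 / (0.09072 × 828.0) = 0.02343.

0.0234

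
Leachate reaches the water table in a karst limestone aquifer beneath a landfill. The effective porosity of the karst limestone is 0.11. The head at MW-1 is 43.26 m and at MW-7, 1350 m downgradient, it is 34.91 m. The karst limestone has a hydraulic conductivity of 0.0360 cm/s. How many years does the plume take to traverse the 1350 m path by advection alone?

Convert K: 0.0360 cm/s × 864 = 31.10 m/day.
Hydraulic gradient i = (43.26 − 34.91) / 1350 = 8.35 / 1350 = 0.006185.
Darcy flux q = K · i = 31.10 × 0.006185 = 0.1924 m/day.
Seepage velocity v = q / n_e = 0.1924 / 0.11 = 1.749 m/day.
Travel time t = L / v = 1350 / 1.749 = 771.9 days = 2.113 years.

2.11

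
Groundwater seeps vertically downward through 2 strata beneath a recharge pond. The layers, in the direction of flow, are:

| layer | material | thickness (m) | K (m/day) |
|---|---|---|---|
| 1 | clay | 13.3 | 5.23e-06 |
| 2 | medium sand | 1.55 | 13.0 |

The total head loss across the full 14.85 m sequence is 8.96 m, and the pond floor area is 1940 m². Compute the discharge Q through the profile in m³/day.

0.00684

Flow is perpendicular to layering, so the layers act in series and the equivalent K is the thickness-weighted harmonic mean.
Total thickness L = 13.3 + 1.55 = 14.85 m.
Σ(b_i/K_i) = 13.3/5.23e-06 + 1.55/13.0 = 2.543e+06 d.
K_eq = L / Σ(b_i/K_i) = 14.85 / 2.543e+06 = 5.840e-06 m/day.
Q = K_eq · A · (Δh/L) = 5.840e-06 × 1940 × (8.96/14.85) = 0.006835 m³/day.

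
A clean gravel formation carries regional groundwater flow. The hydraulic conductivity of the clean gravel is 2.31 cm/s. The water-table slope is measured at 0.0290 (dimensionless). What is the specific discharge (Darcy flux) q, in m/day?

Convert K: 2.31 cm/s × 864 = 1996 m/day.
Hydraulic gradient i = 0.0290.
Specific discharge q = K · i = 1996 × 0.02900 = 57.88 m/day.

57.9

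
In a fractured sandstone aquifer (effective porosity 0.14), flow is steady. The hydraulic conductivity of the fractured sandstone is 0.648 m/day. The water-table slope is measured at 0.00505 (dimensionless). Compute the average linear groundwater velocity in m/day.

0.0234

Hydraulic gradient i = 0.00505.
Darcy flux q = K · i = 0.6480 × 0.005050 = 0.003272 m/day.
Seepage velocity v = q / n_e = 0.003272 / 0.14 = 0.02337 m/day.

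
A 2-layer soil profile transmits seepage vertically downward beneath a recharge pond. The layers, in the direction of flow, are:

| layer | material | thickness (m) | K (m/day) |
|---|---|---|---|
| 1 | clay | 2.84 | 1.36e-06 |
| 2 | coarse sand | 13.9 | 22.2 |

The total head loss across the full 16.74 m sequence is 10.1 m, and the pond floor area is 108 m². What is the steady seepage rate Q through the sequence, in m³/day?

Flow is perpendicular to layering, so the layers act in series and the equivalent K is the thickness-weighted harmonic mean.
Total thickness L = 2.84 + 13.9 = 16.74 m.
Σ(b_i/K_i) = 2.84/1.36e-06 + 13.9/22.2 = 2.088e+06 d.
K_eq = L / Σ(b_i/K_i) = 16.74 / 2.088e+06 = 8.016e-06 m/day.
Q = K_eq · A · (Δh/L) = 8.016e-06 × 108 × (10.1/16.74) = 0.0005224 m³/day.

0.000522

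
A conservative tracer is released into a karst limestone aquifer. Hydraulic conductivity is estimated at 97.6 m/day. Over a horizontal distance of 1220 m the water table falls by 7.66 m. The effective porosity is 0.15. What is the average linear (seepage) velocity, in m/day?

4.09

Hydraulic gradient i = Δh / L = 7.66 / 1220 = 0.006279.
Darcy flux q = K · i = 97.60 × 0.006279 = 0.6128 m/day.
Seepage velocity v = q / n_e = 0.6128 / 0.15 = 4.085 m/day.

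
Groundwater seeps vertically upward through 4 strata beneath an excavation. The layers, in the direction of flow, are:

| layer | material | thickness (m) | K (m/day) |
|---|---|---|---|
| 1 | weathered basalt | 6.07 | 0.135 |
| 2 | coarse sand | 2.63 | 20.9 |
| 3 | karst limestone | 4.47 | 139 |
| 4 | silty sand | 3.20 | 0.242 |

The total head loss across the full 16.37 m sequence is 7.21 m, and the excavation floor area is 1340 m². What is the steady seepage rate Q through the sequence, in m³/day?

166

Flow is perpendicular to layering, so the layers act in series and the equivalent K is the thickness-weighted harmonic mean.
Total thickness L = 6.07 + 2.63 + 4.47 + 3.20 = 16.37 m.
Σ(b_i/K_i) = 6.07/0.135 + 2.63/20.9 + 4.47/139 + 3.20/0.242 = 58.34 d.
K_eq = L / Σ(b_i/K_i) = 16.37 / 58.34 = 0.2806 m/day.
Q = K_eq · A · (Δh/L) = 0.2806 × 1340 × (7.21/16.37) = 165.6 m³/day.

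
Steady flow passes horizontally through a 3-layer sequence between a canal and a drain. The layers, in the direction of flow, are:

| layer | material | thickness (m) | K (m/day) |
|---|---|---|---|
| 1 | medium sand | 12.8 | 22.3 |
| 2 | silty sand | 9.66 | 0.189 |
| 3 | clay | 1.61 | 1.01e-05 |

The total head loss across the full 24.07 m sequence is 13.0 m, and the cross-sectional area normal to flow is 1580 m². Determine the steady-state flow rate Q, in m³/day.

Flow is perpendicular to layering, so the layers act in series and the equivalent K is the thickness-weighted harmonic mean.
Total thickness L = 12.8 + 9.66 + 1.61 = 24.07 m.
Σ(b_i/K_i) = 12.8/22.3 + 9.66/0.189 + 1.61/1.01e-05 = 1.595e+05 d.
K_eq = L / Σ(b_i/K_i) = 24.07 / 1.595e+05 = 0.0001509 m/day.
Q = K_eq · A · (Δh/L) = 0.0001509 × 1580 × (13.0/24.07) = 0.1288 m³/day.

0.129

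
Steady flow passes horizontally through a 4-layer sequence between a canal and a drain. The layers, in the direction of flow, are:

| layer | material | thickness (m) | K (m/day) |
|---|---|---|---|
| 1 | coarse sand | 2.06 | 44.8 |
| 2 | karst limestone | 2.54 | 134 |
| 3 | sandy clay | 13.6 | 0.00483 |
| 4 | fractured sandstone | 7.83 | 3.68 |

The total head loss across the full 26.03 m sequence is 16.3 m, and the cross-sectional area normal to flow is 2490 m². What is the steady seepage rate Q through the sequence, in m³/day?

14.4

Flow is perpendicular to layering, so the layers act in series and the equivalent K is the thickness-weighted harmonic mean.
Total thickness L = 2.06 + 2.54 + 13.6 + 7.83 = 26.03 m.
Σ(b_i/K_i) = 2.06/44.8 + 2.54/134 + 13.6/0.00483 + 7.83/3.68 = 2818 d.
K_eq = L / Σ(b_i/K_i) = 26.03 / 2818 = 0.009237 m/day.
Q = K_eq · A · (Δh/L) = 0.009237 × 2490 × (16.3/26.03) = 14.40 m³/day.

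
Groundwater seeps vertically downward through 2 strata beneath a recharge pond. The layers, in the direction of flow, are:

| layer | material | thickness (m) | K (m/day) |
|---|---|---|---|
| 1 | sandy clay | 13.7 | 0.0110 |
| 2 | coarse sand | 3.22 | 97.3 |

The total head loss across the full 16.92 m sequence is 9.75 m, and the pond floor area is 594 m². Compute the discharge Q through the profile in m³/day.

Flow is perpendicular to layering, so the layers act in series and the equivalent K is the thickness-weighted harmonic mean.
Total thickness L = 13.7 + 3.22 = 16.92 m.
Σ(b_i/K_i) = 13.7/0.0110 + 3.22/97.3 = 1245 d.
K_eq = L / Σ(b_i/K_i) = 16.92 / 1245 = 0.01359 m/day.
Q = K_eq · A · (Δh/L) = 0.01359 × 594 × (9.75/16.92) = 4.650 m³/day.

4.65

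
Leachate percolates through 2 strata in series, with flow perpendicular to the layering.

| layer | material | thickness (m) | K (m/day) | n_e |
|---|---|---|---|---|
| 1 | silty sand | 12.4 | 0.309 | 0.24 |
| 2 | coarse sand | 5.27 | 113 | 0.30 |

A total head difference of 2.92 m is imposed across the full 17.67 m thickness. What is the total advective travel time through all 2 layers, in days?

With flow normal to the layers, continuity requires the same specific discharge q through every layer.
Σ(b_i/K_i) = 12.4/0.309 + 5.27/113 = 40.18 d.
q = Δh / Σ(b_i/K_i) = 2.92 / 40.18 = 0.07268 m/day.
In each layer the seepage velocity is v_i = q/n_i, so the layer transit time is t_i = b_i·n_i / q:
  layer 1 (silty sand): t_1 = 12.4 × 0.24 / 0.07268 = 40.95 d
  layer 2 (coarse sand): t_2 = 5.27 × 0.30 / 0.07268 = 21.75 d
Total t = Σ t_i = 62.70 days.

62.7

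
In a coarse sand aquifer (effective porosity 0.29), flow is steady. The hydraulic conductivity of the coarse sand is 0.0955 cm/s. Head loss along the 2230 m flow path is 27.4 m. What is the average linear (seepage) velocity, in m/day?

3.50

Convert K: 0.0955 cm/s × 864 = 82.51 m/day.
Hydraulic gradient i = Δh / L = 27.4 / 2230 = 0.01229.
Darcy flux q = K · i = 82.51 × 0.01229 = 1.014 m/day.
Seepage velocity v = q / n_e = 1.014 / 0.29 = 3.496 m/day.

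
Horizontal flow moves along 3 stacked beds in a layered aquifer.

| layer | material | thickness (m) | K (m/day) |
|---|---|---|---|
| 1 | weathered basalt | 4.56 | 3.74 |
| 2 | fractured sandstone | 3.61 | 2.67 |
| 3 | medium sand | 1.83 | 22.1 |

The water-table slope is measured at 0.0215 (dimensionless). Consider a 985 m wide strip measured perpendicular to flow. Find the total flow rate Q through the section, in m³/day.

Flow is parallel to layering, so each bed carries its own Darcy discharge and the transmissivities add.
Σ(K_i·b_i) = 3.74×4.56 + 2.67×3.61 + 22.1×1.83 = 67.14 m²/day.
Hydraulic gradient i = 0.0215.
Q = Σ(K_i·b_i) · W · i = 67.14 × 985 × 0.02150 = 1422 m³/day.

1420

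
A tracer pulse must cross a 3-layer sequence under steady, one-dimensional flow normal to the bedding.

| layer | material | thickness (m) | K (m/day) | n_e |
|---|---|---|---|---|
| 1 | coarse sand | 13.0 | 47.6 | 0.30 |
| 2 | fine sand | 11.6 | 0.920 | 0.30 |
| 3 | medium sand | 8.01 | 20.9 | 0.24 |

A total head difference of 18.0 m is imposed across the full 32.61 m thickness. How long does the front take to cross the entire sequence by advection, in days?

6.86

With flow normal to the layers, continuity requires the same specific discharge q through every layer.
Σ(b_i/K_i) = 13.0/47.6 + 11.6/0.920 + 8.01/20.9 = 13.27 d.
q = Δh / Σ(b_i/K_i) = 18.0 / 13.27 = 1.357 m/day.
In each layer the seepage velocity is v_i = q/n_i, so the layer transit time is t_i = b_i·n_i / q:
  layer 1 (coarse sand): t_1 = 13.0 × 0.30 / 1.357 = 2.874 d
  layer 2 (fine sand): t_2 = 11.6 × 0.30 / 1.357 = 2.565 d
  layer 3 (medium sand): t_3 = 8.01 × 0.24 / 1.357 = 1.417 d
Total t = Σ t_i = 6.855 days.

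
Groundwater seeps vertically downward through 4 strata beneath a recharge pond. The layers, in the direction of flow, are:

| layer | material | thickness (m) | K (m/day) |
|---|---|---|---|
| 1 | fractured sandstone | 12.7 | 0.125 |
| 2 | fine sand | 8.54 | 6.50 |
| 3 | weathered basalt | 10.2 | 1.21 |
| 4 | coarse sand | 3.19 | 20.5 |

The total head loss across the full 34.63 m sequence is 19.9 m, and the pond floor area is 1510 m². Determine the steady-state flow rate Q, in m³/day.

269

Flow is perpendicular to layering, so the layers act in series and the equivalent K is the thickness-weighted harmonic mean.
Total thickness L = 12.7 + 8.54 + 10.2 + 3.19 = 34.63 m.
Σ(b_i/K_i) = 12.7/0.125 + 8.54/6.50 + 10.2/1.21 + 3.19/20.5 = 111.5 d.
K_eq = L / Σ(b_i/K_i) = 34.63 / 111.5 = 0.3106 m/day.
Q = K_eq · A · (Δh/L) = 0.3106 × 1510 × (19.9/34.63) = 269.5 m³/day.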